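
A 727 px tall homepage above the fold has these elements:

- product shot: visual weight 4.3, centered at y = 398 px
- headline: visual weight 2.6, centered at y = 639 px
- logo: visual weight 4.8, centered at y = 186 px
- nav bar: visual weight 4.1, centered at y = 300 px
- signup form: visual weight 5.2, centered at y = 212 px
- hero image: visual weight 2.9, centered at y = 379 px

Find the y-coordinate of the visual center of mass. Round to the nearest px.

Σw = 4.3 + 2.6 + 4.8 + 4.1 + 5.2 + 2.9 = 23.9.
y: moment 7697.1 / weight 23.9 ≈ 322.05

y ≈ 322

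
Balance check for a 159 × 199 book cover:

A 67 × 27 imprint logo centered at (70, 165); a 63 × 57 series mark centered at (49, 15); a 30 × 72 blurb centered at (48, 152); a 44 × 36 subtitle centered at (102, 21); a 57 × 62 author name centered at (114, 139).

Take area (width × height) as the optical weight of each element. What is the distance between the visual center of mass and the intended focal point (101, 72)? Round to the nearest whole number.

≈ 34

Areas → weights: imprint logo 67·27 = 1809, series mark 63·57 = 3591, blurb 30·72 = 2160, subtitle 44·36 = 1584, author name 57·62 = 3534; Σw = 12678.
x: (1809·70 + 3591·49 + 2160·48 + 1584·102 + 3534·114) / 12678 = 970713 / 12678 ≈ 76.57
y: (1809·165 + 3591·15 + 2160·152 + 1584·21 + 3534·139) / 12678 = 1205160 / 12678 ≈ 95.06
Offset from (101, 72): Δx ≈ -24.43, Δy ≈ 23.06; distance = √(Δx² + Δy²) ≈ 33.60.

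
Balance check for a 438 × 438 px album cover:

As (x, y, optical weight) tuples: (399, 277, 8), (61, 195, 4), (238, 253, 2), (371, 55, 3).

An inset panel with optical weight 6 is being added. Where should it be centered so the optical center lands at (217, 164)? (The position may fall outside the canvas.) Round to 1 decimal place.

New total weight: (8 + 4 + 2 + 3) + 6 = 23.
x: need Σw·x = 23·217 = 4991. Existing = 8·399 + 4·61 + 2·238 + 3·371 = 5025. Remainder -34 / 6 ≈ -5.67.
y: need Σw·y = 23·164 = 3772. Existing = 8·277 + 4·195 + 2·253 + 3·55 = 3667. Remainder 105 / 6 ≈ 17.50.

(-5.7, 17.5)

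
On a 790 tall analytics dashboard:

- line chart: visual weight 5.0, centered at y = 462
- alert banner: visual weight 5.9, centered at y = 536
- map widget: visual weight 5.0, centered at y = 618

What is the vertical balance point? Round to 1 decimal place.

Weights sum to 5.0 + 5.9 + 5.0 = 15.9.
Σw·y = 5.0·462 + 5.9·536 + 5.0·618 = 8562.4, so ȳ = 8562.4/15.9 ≈ 538.52.

y ≈ 538.5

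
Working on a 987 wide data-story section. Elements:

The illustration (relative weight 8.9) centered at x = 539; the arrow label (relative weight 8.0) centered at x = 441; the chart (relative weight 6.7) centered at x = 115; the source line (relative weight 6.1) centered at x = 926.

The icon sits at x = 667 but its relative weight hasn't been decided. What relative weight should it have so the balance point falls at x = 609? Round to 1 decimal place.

w ≈ 57.6

Existing Σw = 29.7 (8.9 + 8.0 + 6.7 + 6.1); existing moment 8.9·539 + 8.0·441 + 6.7·115 + 6.1·926 = 14744.2.
Balance at x = 609 requires (14744.2 + w·667) / (29.7 + w) = 609.
Solving: w = (609·29.7 − 14744.2) / (667 − 609) = 3343.1 / 58 ≈ 57.64.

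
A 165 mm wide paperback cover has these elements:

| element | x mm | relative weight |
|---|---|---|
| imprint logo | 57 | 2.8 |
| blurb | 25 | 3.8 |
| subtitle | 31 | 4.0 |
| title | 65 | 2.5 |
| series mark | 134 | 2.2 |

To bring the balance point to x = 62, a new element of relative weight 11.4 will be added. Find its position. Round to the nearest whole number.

x ≈ 72

After adding the new element, total weight = 2.8 + 3.8 + 4.0 + 2.5 + 2.2 + 11.4 = 26.7.
x: target moment 26.7×62 = 1655.4; current 2.8·57 + 3.8·25 + 4.0·31 + 2.5·65 + 2.2·134 = 835.9; the new element supplies 819.5, so x = 819.5/11.4 ≈ 71.89.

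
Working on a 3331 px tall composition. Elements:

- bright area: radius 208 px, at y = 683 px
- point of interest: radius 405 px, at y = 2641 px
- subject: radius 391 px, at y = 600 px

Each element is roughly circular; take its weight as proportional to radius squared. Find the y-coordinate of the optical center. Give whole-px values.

y ≈ 1539

Weights ∝ r²: bright area 208² = 43264, point of interest 405² = 164025, subject 391² = 152881; Σw = 360170.
Σw·y = 43264·683 + 164025·2641 + 152881·600 = 554467937, so ȳ = 554467937/360170 ≈ 1539.46.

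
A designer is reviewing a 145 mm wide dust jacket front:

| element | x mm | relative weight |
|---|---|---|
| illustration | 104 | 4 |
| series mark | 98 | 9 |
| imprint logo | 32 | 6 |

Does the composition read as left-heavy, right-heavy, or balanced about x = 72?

right-heavy

Total weight = 4 + 9 + 6 = 19.
Σw·x = 4·104 + 9·98 + 6·32 = 1490, so x̄ = 1490/19 ≈ 78.42.
78.4 vs midline 72 → right-heavy.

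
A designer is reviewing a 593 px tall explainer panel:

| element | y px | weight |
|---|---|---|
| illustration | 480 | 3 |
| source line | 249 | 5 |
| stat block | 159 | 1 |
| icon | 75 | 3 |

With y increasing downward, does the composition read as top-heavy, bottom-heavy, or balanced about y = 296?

top-heavy

Σw = 3 + 5 + 1 + 3 = 12.
y: (3·480 + 5·249 + 1·159 + 3·75) / 12 = 3069 / 12 ≈ 255.75
255.8 lies above (smaller y than) the midline 296, so the layout is top-heavy.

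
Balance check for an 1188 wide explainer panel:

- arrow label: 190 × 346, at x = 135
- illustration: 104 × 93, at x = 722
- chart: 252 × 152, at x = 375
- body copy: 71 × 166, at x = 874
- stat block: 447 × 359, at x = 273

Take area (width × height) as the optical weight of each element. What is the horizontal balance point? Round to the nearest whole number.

x ≈ 295

Taking area as weight: arrow label 190·346 = 65740, illustration 104·93 = 9672, chart 252·152 = 38304, body copy 71·166 = 11786, stat block 447·359 = 160473. Sum 285975.
x-moment: 65740·135 + 9672·722 + 38304·375 + 11786·874 + 160473·273 = 84332177; centroid 84332177/285975 ≈ 294.89.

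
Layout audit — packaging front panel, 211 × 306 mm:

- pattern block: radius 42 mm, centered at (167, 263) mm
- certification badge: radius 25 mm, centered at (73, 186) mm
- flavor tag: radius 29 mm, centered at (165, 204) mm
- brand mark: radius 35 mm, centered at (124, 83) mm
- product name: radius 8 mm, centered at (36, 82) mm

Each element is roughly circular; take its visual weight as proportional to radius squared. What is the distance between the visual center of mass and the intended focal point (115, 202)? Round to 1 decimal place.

≈ 27.8 mm

r² weights: pattern block 42² = 1764, certification badge 25² = 625, flavor tag 29² = 841, brand mark 35² = 1225, product name 8² = 64. Total = 4519.
x: (1764·167 + 625·73 + 841·165 + 1225·124 + 64·36) / 4519 = 633182 / 4519 ≈ 140.12
y: (1764·263 + 625·186 + 841·204 + 1225·83 + 64·82) / 4519 = 858669 / 4519 ≈ 190.01
Relative to (115, 202): Δ = (25.12, -11.99); |Δ| = √(25.12² + -11.99²) ≈ 27.83.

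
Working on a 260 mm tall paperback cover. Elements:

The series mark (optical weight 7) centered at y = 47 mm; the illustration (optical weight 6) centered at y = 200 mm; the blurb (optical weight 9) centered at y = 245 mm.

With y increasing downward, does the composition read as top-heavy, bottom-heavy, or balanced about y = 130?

bottom-heavy

Σw = 7 + 6 + 9 = 22.
y: (7·47 + 6·200 + 9·245) / 22 = 3734 / 22 ≈ 169.73
169.7 lies below (larger y than) the midline 130, so the layout is bottom-heavy.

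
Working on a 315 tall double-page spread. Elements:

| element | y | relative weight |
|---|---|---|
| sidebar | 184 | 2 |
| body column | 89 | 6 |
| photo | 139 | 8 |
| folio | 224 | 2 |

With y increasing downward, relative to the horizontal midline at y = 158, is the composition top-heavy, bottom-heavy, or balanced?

top-heavy

Σw = 2 + 6 + 8 + 2 = 18.
y: (2·184 + 6·89 + 8·139 + 2·224) / 18 = 2462 / 18 ≈ 136.78
136.8 lies above (smaller y than) the midline 158, so the layout is top-heavy.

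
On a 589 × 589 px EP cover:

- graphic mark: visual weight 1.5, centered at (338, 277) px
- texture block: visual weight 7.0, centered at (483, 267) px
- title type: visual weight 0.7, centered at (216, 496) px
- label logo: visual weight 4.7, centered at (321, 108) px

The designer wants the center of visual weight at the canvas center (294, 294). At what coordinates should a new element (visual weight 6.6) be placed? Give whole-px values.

With the new element, Σw becomes 1.5 + 7.0 + 0.7 + 4.7 + 6.6 = 20.5.
x: target moment 20.5×294 = 6027.0; current 1.5·338 + 7.0·483 + 0.7·216 + 4.7·321 = 5547.9; the new element supplies 479.1, so x = 479.1/6.6 ≈ 72.59.
y: target moment 20.5×294 = 6027.0; current 1.5·277 + 7.0·267 + 0.7·496 + 4.7·108 = 3139.3; the new element supplies 2887.7, so y = 2887.7/6.6 ≈ 437.53.

(73, 438)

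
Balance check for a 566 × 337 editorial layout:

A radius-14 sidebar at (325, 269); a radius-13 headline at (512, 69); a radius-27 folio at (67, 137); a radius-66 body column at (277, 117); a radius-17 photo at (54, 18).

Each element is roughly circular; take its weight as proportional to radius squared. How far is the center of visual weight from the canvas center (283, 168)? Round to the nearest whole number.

Weights ∝ r²: sidebar 14² = 196, headline 13² = 169, folio 27² = 729, body column 66² = 4356, photo 17² = 289; Σw = 5739.
x-moment: 196·325 + 169·512 + 729·67 + 4356·277 + 289·54 = 1421289; centroid 1421289/5739 ≈ 247.65.
y-moment: 196·269 + 169·69 + 729·137 + 4356·117 + 289·18 = 679112; centroid 679112/5739 ≈ 118.33.
From (283, 168): dx = -35.35, dy = -49.67, so the distance is √(dx²+dy²) ≈ 60.96.

≈ 61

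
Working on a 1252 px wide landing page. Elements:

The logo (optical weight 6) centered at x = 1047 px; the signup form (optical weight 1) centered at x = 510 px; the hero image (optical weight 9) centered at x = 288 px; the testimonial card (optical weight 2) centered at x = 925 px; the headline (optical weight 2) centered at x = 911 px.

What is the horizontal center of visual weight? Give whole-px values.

Total weight = 6 + 1 + 9 + 2 + 2 = 20.
x-moment: 6·1047 + 1·510 + 9·288 + 2·925 + 2·911 = 13056; centroid 13056/20 ≈ 652.80.

x ≈ 653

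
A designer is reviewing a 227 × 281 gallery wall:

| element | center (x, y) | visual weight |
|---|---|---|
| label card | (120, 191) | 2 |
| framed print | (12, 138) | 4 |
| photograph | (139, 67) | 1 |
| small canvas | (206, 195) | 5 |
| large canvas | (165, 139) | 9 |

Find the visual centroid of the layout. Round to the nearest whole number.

(140, 154)

Total weight = 2 + 4 + 1 + 5 + 9 = 21.
x-moment: 2·120 + 4·12 + 1·139 + 5·206 + 9·165 = 2942; centroid 2942/21 ≈ 140.10.
y-moment: 2·191 + 4·138 + 1·67 + 5·195 + 9·139 = 3227; centroid 3227/21 ≈ 153.67.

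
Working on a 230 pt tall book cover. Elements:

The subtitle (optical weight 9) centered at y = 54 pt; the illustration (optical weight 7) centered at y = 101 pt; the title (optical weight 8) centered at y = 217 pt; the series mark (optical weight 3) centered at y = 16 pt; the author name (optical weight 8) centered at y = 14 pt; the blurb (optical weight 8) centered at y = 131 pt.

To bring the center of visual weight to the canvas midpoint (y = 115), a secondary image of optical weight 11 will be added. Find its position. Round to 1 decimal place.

y ≈ 188.5

With the secondary image, Σw becomes 9 + 7 + 8 + 3 + 8 + 8 + 11 = 54.
Along y: (4137 + 11·y) / 54 = 115 (existing moment 9·54 + 7·101 + 8·217 + 3·16 + 8·14 + 8·131 = 4137) ⇒ y = (6210 − 4137) / 11 ≈ 188.45.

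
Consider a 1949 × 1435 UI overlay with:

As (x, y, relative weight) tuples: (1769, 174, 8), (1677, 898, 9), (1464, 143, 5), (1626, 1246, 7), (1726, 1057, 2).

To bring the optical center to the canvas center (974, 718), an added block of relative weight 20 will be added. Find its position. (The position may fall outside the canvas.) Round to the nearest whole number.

(-86, 780)

After adding the added block, total weight = 8 + 9 + 5 + 7 + 2 + 20 = 51.
x: target moment 51×974 = 49674; current 8·1769 + 9·1677 + 5·1464 + 7·1626 + 2·1726 = 51399; the added block supplies -1725, so x = -1725/20 ≈ -86.25.
y: target moment 51×718 = 36618; current 8·174 + 9·898 + 5·143 + 7·1246 + 2·1057 = 21025; the added block supplies 15593, so y = 15593/20 ≈ 779.65.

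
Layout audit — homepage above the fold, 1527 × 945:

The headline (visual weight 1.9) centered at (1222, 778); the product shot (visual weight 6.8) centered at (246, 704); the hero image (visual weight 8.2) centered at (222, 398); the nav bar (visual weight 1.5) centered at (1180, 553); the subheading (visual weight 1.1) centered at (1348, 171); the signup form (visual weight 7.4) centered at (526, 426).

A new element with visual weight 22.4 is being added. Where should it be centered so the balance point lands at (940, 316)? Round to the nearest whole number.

With the new element, Σw becomes 1.9 + 6.8 + 8.2 + 1.5 + 1.1 + 7.4 + 22.4 = 49.3.
x: need Σw·x = 49.3·940 = 46342.0. Existing = 1.9·1222 + 6.8·246 + 8.2·222 + 1.5·1180 + 1.1·1348 + 7.4·526 = 12960.2. Remainder 33381.8 / 22.4 ≈ 1490.26.
y: need Σw·y = 49.3·316 = 15578.8. Existing = 1.9·778 + 6.8·704 + 8.2·398 + 1.5·553 + 1.1·171 + 7.4·426 = 13699.0. Remainder 1879.8 / 22.4 ≈ 83.92.

(1490, 84)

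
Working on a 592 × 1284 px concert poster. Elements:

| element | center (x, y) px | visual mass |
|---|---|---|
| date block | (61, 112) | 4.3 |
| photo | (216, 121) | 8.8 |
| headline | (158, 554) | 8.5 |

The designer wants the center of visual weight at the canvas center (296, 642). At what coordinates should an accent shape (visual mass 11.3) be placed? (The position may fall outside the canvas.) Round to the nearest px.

(552, 1316)

After adding the accent shape, total weight = 4.3 + 8.8 + 8.5 + 11.3 = 32.9.
Along x: (3506.1 + 11.3·x) / 32.9 = 296 (existing moment 4.3·61 + 8.8·216 + 8.5·158 = 3506.1) ⇒ x = (9738.4 − 3506.1) / 11.3 ≈ 551.53.
Along y: (6255.4 + 11.3·y) / 32.9 = 642 (existing moment 4.3·112 + 8.8·121 + 8.5·554 = 6255.4) ⇒ y = (21121.8 − 6255.4) / 11.3 ≈ 1315.61.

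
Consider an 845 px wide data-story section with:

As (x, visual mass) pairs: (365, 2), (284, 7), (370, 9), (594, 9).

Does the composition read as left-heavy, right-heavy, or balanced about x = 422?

balanced

Total weight = 2 + 7 + 9 + 9 = 27.
x-moment: 2·365 + 7·284 + 9·370 + 9·594 = 11394; centroid 11394/27 ≈ 422.00.
That equals the midline 422 — balanced.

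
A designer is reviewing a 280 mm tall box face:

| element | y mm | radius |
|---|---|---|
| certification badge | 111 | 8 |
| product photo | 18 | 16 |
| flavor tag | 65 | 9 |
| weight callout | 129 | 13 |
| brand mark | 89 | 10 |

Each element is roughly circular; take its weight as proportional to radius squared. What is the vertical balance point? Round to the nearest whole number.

Weights ∝ r²: certification badge 8² = 64, product photo 16² = 256, flavor tag 9² = 81, weight callout 13² = 169, brand mark 10² = 100; Σw = 670.
y-moment: 64·111 + 256·18 + 81·65 + 169·129 + 100·89 = 47678; centroid 47678/670 ≈ 71.16.

y ≈ 71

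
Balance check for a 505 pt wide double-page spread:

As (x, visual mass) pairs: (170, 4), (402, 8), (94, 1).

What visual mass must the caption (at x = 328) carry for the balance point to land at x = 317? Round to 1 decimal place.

Fixed elements: Σw = 4 + 8 + 1 = 13, Σw·x = 4·170 + 8·402 + 1·94 = 3990.
For the centroid to hit 317: (3990 + w·328) / (13 + w) = 317.
Rearranging, w·(328 − 317) = 317·13 − 3990 = 131, so w ≈ 131/11 = 11.91.

w ≈ 11.9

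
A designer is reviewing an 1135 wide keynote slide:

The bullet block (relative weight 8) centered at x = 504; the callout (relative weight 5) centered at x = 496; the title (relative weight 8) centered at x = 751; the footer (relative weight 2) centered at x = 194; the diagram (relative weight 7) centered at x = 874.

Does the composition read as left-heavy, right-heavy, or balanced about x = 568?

right-heavy

Weights sum to 8 + 5 + 8 + 2 + 7 = 30.
x-moment: 8·504 + 5·496 + 8·751 + 2·194 + 7·874 = 19026; centroid 19026/30 ≈ 634.20.
634.2 lies right of the midline 568, so the layout is right-heavy.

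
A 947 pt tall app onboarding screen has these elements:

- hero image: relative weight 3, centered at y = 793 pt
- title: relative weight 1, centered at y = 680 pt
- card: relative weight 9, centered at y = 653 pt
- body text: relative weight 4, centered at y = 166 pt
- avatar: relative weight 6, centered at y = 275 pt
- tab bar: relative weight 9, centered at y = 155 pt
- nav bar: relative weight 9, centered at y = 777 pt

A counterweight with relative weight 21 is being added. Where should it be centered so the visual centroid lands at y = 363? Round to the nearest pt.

With the counterweight, Σw becomes 3 + 1 + 9 + 4 + 6 + 9 + 9 + 21 = 62.
Along y: (19638 + 21·y) / 62 = 363 (existing moment 3·793 + 1·680 + 9·653 + 4·166 + 6·275 + 9·155 + 9·777 = 19638) ⇒ y = (22506 − 19638) / 21 ≈ 136.57.

y ≈ 137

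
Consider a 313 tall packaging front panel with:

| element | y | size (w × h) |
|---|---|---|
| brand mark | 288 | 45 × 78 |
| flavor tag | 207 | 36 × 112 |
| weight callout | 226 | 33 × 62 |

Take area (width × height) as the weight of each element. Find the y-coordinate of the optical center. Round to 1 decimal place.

y ≈ 240.7

Areas: brand mark 45·78 = 3510, flavor tag 36·112 = 4032, weight callout 33·62 = 2046. Total weight = 9588.
y: (3510·288 + 4032·207 + 2046·226) / 9588 = 2307900 / 9588 ≈ 240.71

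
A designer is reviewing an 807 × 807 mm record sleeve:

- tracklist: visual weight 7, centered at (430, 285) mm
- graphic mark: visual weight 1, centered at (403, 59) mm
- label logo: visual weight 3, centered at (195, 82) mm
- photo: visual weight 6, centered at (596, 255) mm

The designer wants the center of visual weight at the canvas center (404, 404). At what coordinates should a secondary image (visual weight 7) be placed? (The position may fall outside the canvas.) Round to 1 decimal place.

(303.1, 838.0)

New total weight: (7 + 1 + 3 + 6) + 7 = 24.
x: need Σw·x = 24·404 = 9696. Existing = 7·430 + 1·403 + 3·195 + 6·596 = 7574. Remainder 2122 / 7 ≈ 303.14.
y: need Σw·y = 24·404 = 9696. Existing = 7·285 + 1·59 + 3·82 + 6·255 = 3830. Remainder 5866 / 7 ≈ 838.00.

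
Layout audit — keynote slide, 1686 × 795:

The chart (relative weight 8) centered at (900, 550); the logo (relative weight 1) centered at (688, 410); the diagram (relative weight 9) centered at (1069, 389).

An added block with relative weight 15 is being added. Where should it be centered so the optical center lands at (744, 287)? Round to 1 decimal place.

With the added block, Σw becomes 8 + 1 + 9 + 15 = 33.
Along x: (17509 + 15·x) / 33 = 744 (existing moment 8·900 + 1·688 + 9·1069 = 17509) ⇒ x = (24552 − 17509) / 15 ≈ 469.53.
Along y: (8311 + 15·y) / 33 = 287 (existing moment 8·550 + 1·410 + 9·389 = 8311) ⇒ y = (9471 − 8311) / 15 ≈ 77.33.

(469.5, 77.3)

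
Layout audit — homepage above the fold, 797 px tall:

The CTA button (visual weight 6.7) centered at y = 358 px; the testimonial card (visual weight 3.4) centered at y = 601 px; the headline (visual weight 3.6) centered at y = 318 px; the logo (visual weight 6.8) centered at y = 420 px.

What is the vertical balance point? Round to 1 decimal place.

Σw = 6.7 + 3.4 + 3.6 + 6.8 = 20.5.
Σw·y = 6.7·358 + 3.4·601 + 3.6·318 + 6.8·420 = 8442.8, so ȳ = 8442.8/20.5 ≈ 411.84.

y ≈ 411.8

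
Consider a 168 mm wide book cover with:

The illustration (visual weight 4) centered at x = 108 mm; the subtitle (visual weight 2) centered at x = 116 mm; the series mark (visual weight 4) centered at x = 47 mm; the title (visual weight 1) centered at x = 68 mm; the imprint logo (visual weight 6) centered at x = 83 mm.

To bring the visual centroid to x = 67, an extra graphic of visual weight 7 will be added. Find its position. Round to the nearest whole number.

After adding the extra graphic, total weight = 4 + 2 + 4 + 1 + 6 + 7 = 24.
x: need Σw·x = 24·67 = 1608. Existing = 4·108 + 2·116 + 4·47 + 1·68 + 6·83 = 1418. Remainder 190 / 7 ≈ 27.14.

x ≈ 27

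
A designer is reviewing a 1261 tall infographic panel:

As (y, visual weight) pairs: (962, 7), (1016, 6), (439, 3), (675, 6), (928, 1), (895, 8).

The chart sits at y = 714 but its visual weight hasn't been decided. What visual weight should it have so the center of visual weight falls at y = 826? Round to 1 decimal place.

w ≈ 6.1

Existing Σw = 31 (7 + 6 + 3 + 6 + 1 + 8); existing moment 7·962 + 6·1016 + 3·439 + 6·675 + 1·928 + 8·895 = 26285.
Set Σw·y/Σw = 826: (26285 + 714w) = 826·(31 + w).
Solving: w = (826·31 − 26285) / (714 − 826) = -679 / -112 ≈ 6.06.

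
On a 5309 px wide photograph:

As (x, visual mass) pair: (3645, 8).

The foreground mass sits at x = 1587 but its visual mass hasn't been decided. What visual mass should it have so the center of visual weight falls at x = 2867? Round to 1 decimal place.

Known: weight 8 with moment 8·3645 = 29160.
For the centroid to hit 2867: (29160 + w·1587) / (8 + w) = 2867.
Solving: w = (2867·8 − 29160) / (1587 − 2867) = -6224 / -1280 ≈ 4.86.

w ≈ 4.9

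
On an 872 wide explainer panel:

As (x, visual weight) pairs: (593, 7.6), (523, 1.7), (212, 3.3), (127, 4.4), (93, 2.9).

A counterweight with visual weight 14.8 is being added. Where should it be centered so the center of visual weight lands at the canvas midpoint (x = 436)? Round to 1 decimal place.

x ≈ 554.4

New total weight: (7.6 + 1.7 + 3.3 + 4.4 + 2.9) + 14.8 = 34.7.
Along x: (6924.0 + 14.8·x) / 34.7 = 436 (existing moment 7.6·593 + 1.7·523 + 3.3·212 + 4.4·127 + 2.9·93 = 6924.0) ⇒ x = (15129.2 − 6924.0) / 14.8 ≈ 554.41.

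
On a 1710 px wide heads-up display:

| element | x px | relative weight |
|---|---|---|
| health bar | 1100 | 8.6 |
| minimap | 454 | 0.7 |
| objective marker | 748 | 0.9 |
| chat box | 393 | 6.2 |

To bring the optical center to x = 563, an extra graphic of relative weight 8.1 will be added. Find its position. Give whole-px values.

After adding the extra graphic, total weight = 8.6 + 0.7 + 0.9 + 6.2 + 8.1 = 24.5.
Along x: (12887.6 + 8.1·x) / 24.5 = 563 (existing moment 8.6·1100 + 0.7·454 + 0.9·748 + 6.2·393 = 12887.6) ⇒ x = (13793.5 − 12887.6) / 8.1 ≈ 111.84.

x ≈ 112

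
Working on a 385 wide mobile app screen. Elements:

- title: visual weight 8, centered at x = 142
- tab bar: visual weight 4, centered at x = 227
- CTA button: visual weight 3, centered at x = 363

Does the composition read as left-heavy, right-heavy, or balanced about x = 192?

right-heavy

Σw = 8 + 4 + 3 = 15.
x: (8·142 + 4·227 + 3·363) / 15 = 3133 / 15 ≈ 208.87
Since 208.9 is right of 192, the composition reads right-heavy.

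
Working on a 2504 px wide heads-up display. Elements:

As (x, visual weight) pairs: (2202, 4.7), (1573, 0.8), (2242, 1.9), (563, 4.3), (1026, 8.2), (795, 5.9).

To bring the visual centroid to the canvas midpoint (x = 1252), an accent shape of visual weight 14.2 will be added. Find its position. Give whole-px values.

With the accent shape, Σw becomes 4.7 + 0.8 + 1.9 + 4.3 + 8.2 + 5.9 + 14.2 = 40.0.
x: target moment 40.0×1252 = 50080.0; current 4.7·2202 + 0.8·1573 + 1.9·2242 + 4.3·563 + 8.2·1026 + 5.9·795 = 31392.2; the accent shape supplies 18687.8, so x = 18687.8/14.2 ≈ 1316.04.

x ≈ 1316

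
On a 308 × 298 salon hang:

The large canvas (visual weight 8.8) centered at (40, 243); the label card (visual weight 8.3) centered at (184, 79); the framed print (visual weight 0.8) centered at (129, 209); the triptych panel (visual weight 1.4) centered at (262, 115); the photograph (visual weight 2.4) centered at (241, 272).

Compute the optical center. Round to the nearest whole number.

Total weight = 8.8 + 8.3 + 0.8 + 1.4 + 2.4 = 21.7.
Σw·x = 8.8·40 + 8.3·184 + 0.8·129 + 1.4·262 + 2.4·241 = 2927.6, so x̄ = 2927.6/21.7 ≈ 134.91.
Σw·y = 8.8·243 + 8.3·79 + 0.8·209 + 1.4·115 + 2.4·272 = 3775.1, so ȳ = 3775.1/21.7 ≈ 173.97.

(135, 174)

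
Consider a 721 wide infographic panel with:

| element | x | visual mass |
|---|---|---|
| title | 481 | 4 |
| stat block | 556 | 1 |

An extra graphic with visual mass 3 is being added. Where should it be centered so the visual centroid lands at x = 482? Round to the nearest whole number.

With the extra graphic, Σw becomes 4 + 1 + 3 = 8.
x: need Σw·x = 8·482 = 3856. Existing = 4·481 + 1·556 = 2480. Remainder 1376 / 3 ≈ 458.67.

x ≈ 459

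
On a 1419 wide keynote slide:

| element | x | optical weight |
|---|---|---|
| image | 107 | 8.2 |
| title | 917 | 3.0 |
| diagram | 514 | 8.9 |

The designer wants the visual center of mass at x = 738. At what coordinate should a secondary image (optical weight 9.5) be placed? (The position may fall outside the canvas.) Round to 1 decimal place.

After adding the secondary image, total weight = 8.2 + 3.0 + 8.9 + 9.5 = 29.6.
Along x: (8203.0 + 9.5·x) / 29.6 = 738 (existing moment 8.2·107 + 3.0·917 + 8.9·514 = 8203.0) ⇒ x = (21844.8 − 8203.0) / 9.5 ≈ 1435.98.

x ≈ 1436.0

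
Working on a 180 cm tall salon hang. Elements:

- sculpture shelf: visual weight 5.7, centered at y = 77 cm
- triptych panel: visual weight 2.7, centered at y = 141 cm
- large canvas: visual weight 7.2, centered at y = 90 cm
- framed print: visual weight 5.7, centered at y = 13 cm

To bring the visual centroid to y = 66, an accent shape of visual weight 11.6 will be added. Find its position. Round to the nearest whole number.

y ≈ 54

New total weight: (5.7 + 2.7 + 7.2 + 5.7) + 11.6 = 32.9.
y: target moment 32.9×66 = 2171.4; current 5.7·77 + 2.7·141 + 7.2·90 + 5.7·13 = 1541.7; the accent shape supplies 629.7, so y = 629.7/11.6 ≈ 54.28.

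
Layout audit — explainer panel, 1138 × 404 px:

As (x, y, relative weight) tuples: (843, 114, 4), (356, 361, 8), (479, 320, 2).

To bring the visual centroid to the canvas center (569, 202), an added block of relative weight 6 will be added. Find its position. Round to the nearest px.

New total weight: (4 + 8 + 2) + 6 = 20.
x: need Σw·x = 20·569 = 11380. Existing = 4·843 + 8·356 + 2·479 = 7178. Remainder 4202 / 6 ≈ 700.33.
y: need Σw·y = 20·202 = 4040. Existing = 4·114 + 8·361 + 2·320 = 3984. Remainder 56 / 6 ≈ 9.33.

(700, 9)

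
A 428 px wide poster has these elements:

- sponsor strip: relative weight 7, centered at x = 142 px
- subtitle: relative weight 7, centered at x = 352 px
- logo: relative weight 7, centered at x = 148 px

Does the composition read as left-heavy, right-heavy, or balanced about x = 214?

Σw = 7 + 7 + 7 = 21.
Σw·x = 7·142 + 7·352 + 7·148 = 4494, so x̄ = 4494/21 ≈ 214.00.
The centroid 214.00 matches the midline at 214, so the layout is balanced.

balanced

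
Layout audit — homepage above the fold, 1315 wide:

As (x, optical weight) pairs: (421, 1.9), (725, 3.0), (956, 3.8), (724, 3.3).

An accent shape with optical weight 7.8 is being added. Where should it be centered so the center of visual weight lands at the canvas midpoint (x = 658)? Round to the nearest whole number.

x ≈ 517

New total weight: (1.9 + 3.0 + 3.8 + 3.3) + 7.8 = 19.8.
Along x: (8996.9 + 7.8·x) / 19.8 = 658 (existing moment 1.9·421 + 3.0·725 + 3.8·956 + 3.3·724 = 8996.9) ⇒ x = (13028.4 − 8996.9) / 7.8 ≈ 516.86.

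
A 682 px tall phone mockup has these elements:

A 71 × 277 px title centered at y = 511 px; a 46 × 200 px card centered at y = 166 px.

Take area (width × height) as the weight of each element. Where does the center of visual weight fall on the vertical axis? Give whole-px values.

Taking area as weight: title 71·277 = 19667, card 46·200 = 9200. Sum 28867.
y-moment: 19667·511 + 9200·166 = 11577037; centroid 11577037/28867 ≈ 401.05.

y ≈ 401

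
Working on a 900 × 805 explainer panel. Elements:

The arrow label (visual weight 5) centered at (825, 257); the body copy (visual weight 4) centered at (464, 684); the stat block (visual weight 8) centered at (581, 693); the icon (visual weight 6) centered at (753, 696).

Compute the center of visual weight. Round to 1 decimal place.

(658.6, 597.4)

Σw = 5 + 4 + 8 + 6 = 23.
Σw·x = 5·825 + 4·464 + 8·581 + 6·753 = 15147, so x̄ = 15147/23 ≈ 658.57.
Σw·y = 5·257 + 4·684 + 8·693 + 6·696 = 13741, so ȳ = 13741/23 ≈ 597.43.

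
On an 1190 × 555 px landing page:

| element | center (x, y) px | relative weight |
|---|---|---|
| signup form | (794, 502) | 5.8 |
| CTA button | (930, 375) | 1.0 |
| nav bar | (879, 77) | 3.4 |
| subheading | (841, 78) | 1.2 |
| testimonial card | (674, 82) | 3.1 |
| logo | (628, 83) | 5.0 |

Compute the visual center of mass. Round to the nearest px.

(757, 221)

Total weight = 5.8 + 1.0 + 3.4 + 1.2 + 3.1 + 5.0 = 19.5.
x: (5.8·794 + 1.0·930 + 3.4·879 + 1.2·841 + 3.1·674 + 5.0·628) / 19.5 = 14762.4 / 19.5 ≈ 757.05
y: (5.8·502 + 1.0·375 + 3.4·77 + 1.2·78 + 3.1·82 + 5.0·83) / 19.5 = 4311.2 / 19.5 ≈ 221.09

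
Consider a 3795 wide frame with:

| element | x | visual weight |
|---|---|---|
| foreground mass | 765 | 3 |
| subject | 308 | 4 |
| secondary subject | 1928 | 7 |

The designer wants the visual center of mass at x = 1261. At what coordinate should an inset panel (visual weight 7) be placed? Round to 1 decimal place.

New total weight: (3 + 4 + 7) + 7 = 21.
x: need Σw·x = 21·1261 = 26481. Existing = 3·765 + 4·308 + 7·1928 = 17023. Remainder 9458 / 7 ≈ 1351.14.

x ≈ 1351.1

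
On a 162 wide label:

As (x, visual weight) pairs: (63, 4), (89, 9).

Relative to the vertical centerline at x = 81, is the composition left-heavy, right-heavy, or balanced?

balanced

Σw = 4 + 9 = 13.
x: (4·63 + 9·89) / 13 = 1053 / 13 ≈ 81.00
81.00 = 81 exactly: balanced.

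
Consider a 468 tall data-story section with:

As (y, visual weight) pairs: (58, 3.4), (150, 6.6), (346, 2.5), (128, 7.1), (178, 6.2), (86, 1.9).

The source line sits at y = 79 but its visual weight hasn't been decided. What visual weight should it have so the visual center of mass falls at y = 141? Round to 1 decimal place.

Known weights sum to 3.4 + 6.6 + 2.5 + 7.1 + 6.2 + 1.9 = 27.7; their moment is 3.4·58 + 6.6·150 + 2.5·346 + 7.1·128 + 6.2·178 + 1.9·86 = 4228.0.
For the centroid to hit 141: (4228.0 + w·79) / (27.7 + w) = 141.
Solving: w = (141·27.7 − 4228.0) / (79 − 141) = -322.3 / -62 ≈ 5.20.

w ≈ 5.2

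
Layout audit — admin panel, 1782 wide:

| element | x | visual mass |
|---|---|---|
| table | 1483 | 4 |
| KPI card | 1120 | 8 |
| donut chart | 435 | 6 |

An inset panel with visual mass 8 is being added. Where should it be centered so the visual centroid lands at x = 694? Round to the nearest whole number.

x ≈ 68

After adding the inset panel, total weight = 4 + 8 + 6 + 8 = 26.
Along x: (17502 + 8·x) / 26 = 694 (existing moment 4·1483 + 8·1120 + 6·435 = 17502) ⇒ x = (18044 − 17502) / 8 ≈ 67.75.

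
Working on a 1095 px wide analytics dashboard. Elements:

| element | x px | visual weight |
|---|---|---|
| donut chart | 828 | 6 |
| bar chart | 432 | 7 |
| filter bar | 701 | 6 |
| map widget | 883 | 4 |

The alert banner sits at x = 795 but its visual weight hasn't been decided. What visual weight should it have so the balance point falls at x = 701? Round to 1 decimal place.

w ≈ 4.2

Known weights sum to 6 + 7 + 6 + 4 = 23; their moment is 6·828 + 7·432 + 6·701 + 4·883 = 15730.
Set Σw·x/Σw = 701: (15730 + 795w) = 701·(23 + w).
So w = (701·23 − 15730)/(795 − 701) = 393/94 ≈ 4.18.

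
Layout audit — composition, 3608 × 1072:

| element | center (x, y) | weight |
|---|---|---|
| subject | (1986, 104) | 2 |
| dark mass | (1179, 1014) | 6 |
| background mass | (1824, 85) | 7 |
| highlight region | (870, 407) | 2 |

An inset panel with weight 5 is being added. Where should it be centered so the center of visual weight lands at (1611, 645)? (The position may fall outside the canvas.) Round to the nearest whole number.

(1978, 1298)

After adding the inset panel, total weight = 2 + 6 + 7 + 2 + 5 = 22.
x: target moment 22×1611 = 35442; current 2·1986 + 6·1179 + 7·1824 + 2·870 = 25554; the inset panel supplies 9888, so x = 9888/5 ≈ 1977.60.
y: target moment 22×645 = 14190; current 2·104 + 6·1014 + 7·85 + 2·407 = 7701; the inset panel supplies 6489, so y = 6489/5 ≈ 1297.80.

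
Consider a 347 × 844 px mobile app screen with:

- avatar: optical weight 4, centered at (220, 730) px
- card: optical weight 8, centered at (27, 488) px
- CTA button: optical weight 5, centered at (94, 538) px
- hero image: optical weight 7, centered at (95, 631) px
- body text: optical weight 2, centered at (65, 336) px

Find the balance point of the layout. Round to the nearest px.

(91, 562)

Total weight = 4 + 8 + 5 + 7 + 2 = 26.
Σw·x = 4·220 + 8·27 + 5·94 + 7·95 + 2·65 = 2361, so x̄ = 2361/26 ≈ 90.81.
Σw·y = 4·730 + 8·488 + 5·538 + 7·631 + 2·336 = 14603, so ȳ = 14603/26 ≈ 561.65.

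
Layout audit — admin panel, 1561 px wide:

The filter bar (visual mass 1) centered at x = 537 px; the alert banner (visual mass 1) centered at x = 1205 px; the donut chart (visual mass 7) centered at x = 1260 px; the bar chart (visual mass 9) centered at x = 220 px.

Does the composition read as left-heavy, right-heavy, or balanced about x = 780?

Total weight = 1 + 1 + 7 + 9 = 18.
Σw·x = 1·537 + 1·1205 + 7·1260 + 9·220 = 12542, so x̄ = 12542/18 ≈ 696.78.
696.8 vs midline 780 → left-heavy.

left-heavy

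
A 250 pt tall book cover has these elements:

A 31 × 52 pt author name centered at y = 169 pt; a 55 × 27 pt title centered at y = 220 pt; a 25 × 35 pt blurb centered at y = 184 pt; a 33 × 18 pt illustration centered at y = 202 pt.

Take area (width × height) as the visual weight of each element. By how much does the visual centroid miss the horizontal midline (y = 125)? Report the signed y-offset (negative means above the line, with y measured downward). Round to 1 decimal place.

≈ 67.8 pt

Areas → weights: author name 31·52 = 1612, title 55·27 = 1485, blurb 25·35 = 875, illustration 33·18 = 594; Σw = 4566.
y: (1612·169 + 1485·220 + 875·184 + 594·202) / 4566 = 880116 / 4566 ≈ 192.75
Offset from y = 125: 192.75 − 125 ≈ 67.75.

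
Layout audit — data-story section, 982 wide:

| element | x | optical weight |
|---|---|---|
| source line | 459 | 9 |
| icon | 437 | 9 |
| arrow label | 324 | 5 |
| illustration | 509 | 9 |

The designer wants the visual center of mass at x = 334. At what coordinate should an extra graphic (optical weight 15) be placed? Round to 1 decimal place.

With the extra graphic, Σw becomes 9 + 9 + 5 + 9 + 15 = 47.
Along x: (14265 + 15·x) / 47 = 334 (existing moment 9·459 + 9·437 + 5·324 + 9·509 = 14265) ⇒ x = (15698 − 14265) / 15 ≈ 95.53.

x ≈ 95.5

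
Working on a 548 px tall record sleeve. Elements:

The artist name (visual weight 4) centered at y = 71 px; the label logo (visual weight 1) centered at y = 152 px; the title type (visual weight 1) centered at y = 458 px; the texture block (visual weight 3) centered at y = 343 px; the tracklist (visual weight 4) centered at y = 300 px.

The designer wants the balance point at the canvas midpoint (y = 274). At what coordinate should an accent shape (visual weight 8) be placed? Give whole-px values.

With the accent shape, Σw becomes 4 + 1 + 1 + 3 + 4 + 8 = 21.
y: target moment 21×274 = 5754; current 4·71 + 1·152 + 1·458 + 3·343 + 4·300 = 3123; the accent shape supplies 2631, so y = 2631/8 ≈ 328.88.

y ≈ 329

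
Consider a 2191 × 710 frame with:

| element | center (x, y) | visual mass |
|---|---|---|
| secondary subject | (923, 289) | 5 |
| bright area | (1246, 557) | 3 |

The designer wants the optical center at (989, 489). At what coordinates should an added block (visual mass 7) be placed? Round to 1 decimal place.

With the added block, Σw becomes 5 + 3 + 7 = 15.
Along x: (8353 + 7·x) / 15 = 989 (existing moment 5·923 + 3·1246 = 8353) ⇒ x = (14835 − 8353) / 7 ≈ 926.00.
Along y: (3116 + 7·y) / 15 = 489 (existing moment 5·289 + 3·557 = 3116) ⇒ y = (7335 − 3116) / 7 ≈ 602.71.

(926.0, 602.7)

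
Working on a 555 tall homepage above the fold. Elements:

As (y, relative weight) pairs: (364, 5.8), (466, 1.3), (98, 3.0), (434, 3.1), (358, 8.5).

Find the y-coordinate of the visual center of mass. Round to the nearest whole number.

y ≈ 341

Total weight = 5.8 + 1.3 + 3.0 + 3.1 + 8.5 = 21.7.
y: (5.8·364 + 1.3·466 + 3.0·98 + 3.1·434 + 8.5·358) / 21.7 = 7399.4 / 21.7 ≈ 340.99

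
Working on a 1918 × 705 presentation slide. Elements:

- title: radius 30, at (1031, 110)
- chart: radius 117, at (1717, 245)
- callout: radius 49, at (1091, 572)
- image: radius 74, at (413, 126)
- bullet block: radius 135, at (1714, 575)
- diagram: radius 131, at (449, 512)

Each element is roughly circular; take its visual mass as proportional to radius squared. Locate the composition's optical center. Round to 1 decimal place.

(1179.8, 428.4)

r² weights: title 30² = 900, chart 117² = 13689, callout 49² = 2401, image 74² = 5476, bullet block 135² = 18225, diagram 131² = 17161. Total = 57852.
x-moment: 900·1031 + 13689·1717 + 2401·1091 + 5476·413 + 18225·1714 + 17161·449 = 68255931; centroid 68255931/57852 ≈ 1179.84.
y-moment: 900·110 + 13689·245 + 2401·572 + 5476·126 + 18225·575 + 17161·512 = 24781960; centroid 24781960/57852 ≈ 428.37.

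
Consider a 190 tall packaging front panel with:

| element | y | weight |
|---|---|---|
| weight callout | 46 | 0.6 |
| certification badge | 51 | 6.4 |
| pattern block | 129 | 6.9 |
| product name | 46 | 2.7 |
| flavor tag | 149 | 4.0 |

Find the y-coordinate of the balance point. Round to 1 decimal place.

Σw = 0.6 + 6.4 + 6.9 + 2.7 + 4.0 = 20.6.
y-moment: 0.6·46 + 6.4·51 + 6.9·129 + 2.7·46 + 4.0·149 = 1964.3; centroid 1964.3/20.6 ≈ 95.35.

y ≈ 95.4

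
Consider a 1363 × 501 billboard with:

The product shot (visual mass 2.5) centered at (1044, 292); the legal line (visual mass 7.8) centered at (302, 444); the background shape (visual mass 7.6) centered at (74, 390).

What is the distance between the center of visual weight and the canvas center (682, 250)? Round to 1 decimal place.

Total weight = 2.5 + 7.8 + 7.6 = 17.9.
x-moment: 2.5·1044 + 7.8·302 + 7.6·74 = 5528.0; centroid 5528.0/17.9 ≈ 308.83.
y-moment: 2.5·292 + 7.8·444 + 7.6·390 = 7157.2; centroid 7157.2/17.9 ≈ 399.84.
Relative to (682, 250): Δ = (-373.17, 149.84); |Δ| = √(-373.17² + 149.84²) ≈ 402.13.

≈ 402.1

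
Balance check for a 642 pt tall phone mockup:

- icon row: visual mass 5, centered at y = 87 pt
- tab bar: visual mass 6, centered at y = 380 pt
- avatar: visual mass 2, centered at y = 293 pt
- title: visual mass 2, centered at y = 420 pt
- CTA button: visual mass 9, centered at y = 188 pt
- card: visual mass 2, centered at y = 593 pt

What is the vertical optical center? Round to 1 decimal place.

Σw = 5 + 6 + 2 + 2 + 9 + 2 = 26.
y: (5·87 + 6·380 + 2·293 + 2·420 + 9·188 + 2·593) / 26 = 7019 / 26 ≈ 269.96

y ≈ 270.0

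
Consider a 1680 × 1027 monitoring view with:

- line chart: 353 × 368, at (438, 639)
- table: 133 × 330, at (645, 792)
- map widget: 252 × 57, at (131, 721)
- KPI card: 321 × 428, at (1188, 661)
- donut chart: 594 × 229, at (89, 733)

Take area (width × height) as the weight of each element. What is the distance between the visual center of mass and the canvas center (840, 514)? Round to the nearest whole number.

≈ 324

Areas: line chart 353·368 = 129904, table 133·330 = 43890, map widget 252·57 = 14364, KPI card 321·428 = 137388, donut chart 594·229 = 136026. Total weight = 461572.
x-moment: 129904·438 + 43890·645 + 14364·131 + 137388·1188 + 136026·89 = 262411944; centroid 262411944/461572 ≈ 568.52.
y-moment: 129904·639 + 43890·792 + 14364·721 + 137388·661 + 136026·733 = 318646506; centroid 318646506/461572 ≈ 690.35.
From (840, 514): dx = -271.48, dy = 176.35, so the distance is √(dx²+dy²) ≈ 323.73.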